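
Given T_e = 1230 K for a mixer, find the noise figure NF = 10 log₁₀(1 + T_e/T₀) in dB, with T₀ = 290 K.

F = 1 + T_e/T₀ = 1 + 1230/290 = 5.24138
NF = 10 log₁₀(5.24138) = 7.19 dB

7.19 dB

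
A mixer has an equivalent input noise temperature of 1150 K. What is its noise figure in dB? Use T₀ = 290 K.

6.96 dB

F = 1 + T_e/T₀ = 1 + 1150/290 = 4.96552
NF = 10 log₁₀(4.96552) = 6.96 dB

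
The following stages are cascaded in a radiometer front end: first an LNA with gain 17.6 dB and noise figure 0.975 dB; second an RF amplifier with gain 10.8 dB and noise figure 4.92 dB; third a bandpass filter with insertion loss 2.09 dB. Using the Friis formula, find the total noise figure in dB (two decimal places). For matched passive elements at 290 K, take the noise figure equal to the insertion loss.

Convert to linear (a loss of L dB is a gain of −L dB): F_i = 10^(NF_i/10), G_i = 10^(G_i,dB/10)
  Stage 1: F_1 = 10^(0.975/10) = 1.252, G_1 = 10^(17.6/10) = 57.54
  Stage 2: F_2 = 10^(4.92/10) = 3.105, G_2 = 10^(10.8/10) = 12.02
  Stage 3: F_3 = 10^(2.09/10) = 1.618, G_3 = 10^(−2.09/10) = 0.6180
Friis cascade:
  F = 1.252 + (3.105 − 1)/57.54 + (1.618 − 1)/691.8 = 1.289
NF = 10 log₁₀(1.289) = 1.10 dB

1.10 dB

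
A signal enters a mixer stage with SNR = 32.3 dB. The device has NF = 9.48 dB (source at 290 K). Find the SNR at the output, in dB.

By definition F = SNR_in/SNR_out, so in dB: SNR_out = SNR_in − NF
SNR_out = 32.3 − 9.48 = 22.82 dB

22.82 dB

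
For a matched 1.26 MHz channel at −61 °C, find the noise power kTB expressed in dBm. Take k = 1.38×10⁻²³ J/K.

−114.3 dBm

T = −61 °C + 273.15 = 212.15 K
P_n = kTB = 1.38×10⁻²³ × 212.15 × 1.26×10⁶ = 3.69×10⁻¹⁵ W
In dBm: 10 log₁₀(3.69×10⁻¹⁵ / 10⁻³) = −114.3 dBm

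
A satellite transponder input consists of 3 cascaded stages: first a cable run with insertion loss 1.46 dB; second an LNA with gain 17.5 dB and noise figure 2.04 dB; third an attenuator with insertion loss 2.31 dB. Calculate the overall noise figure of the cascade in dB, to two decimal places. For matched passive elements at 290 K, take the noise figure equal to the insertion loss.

Convert to linear (a loss of L dB is a gain of −L dB): F_i = 10^(NF_i/10), G_i = 10^(G_i,dB/10)
  Stage 1: F_1 = 10^(1.46/10) = 1.400, G_1 = 10^(−1.46/10) = 0.7145
  Stage 2: F_2 = 10^(2.04/10) = 1.600, G_2 = 10^(17.5/10) = 56.23
  Stage 3: F_3 = 10^(2.31/10) = 1.702, G_3 = 10^(−2.31/10) = 0.5875
Friis cascade:
  F = 1.400 + (1.600 − 1)/0.7145 + (1.702 − 1)/40.18 = 2.256
NF = 10 log₁₀(2.256) = 3.53 dB

3.53 dB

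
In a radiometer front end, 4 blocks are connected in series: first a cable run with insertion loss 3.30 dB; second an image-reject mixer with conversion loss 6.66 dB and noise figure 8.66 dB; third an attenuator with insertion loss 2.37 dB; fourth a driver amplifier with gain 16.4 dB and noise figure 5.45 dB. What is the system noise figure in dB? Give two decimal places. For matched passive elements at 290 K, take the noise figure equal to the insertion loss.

Convert to linear (a loss of L dB is a gain of −L dB): F_i = 10^(NF_i/10), G_i = 10^(G_i,dB/10)
  Stage 1: F_1 = 10^(3.30/10) = 2.138, G_1 = 10^(−3.30/10) = 0.4677
  Stage 2: F_2 = 10^(8.66/10) = 7.345, G_2 = 10^(−6.66/10) = 0.2158
  Stage 3: F_3 = 10^(2.37/10) = 1.726, G_3 = 10^(−2.37/10) = 0.5794
  Stage 4: F_4 = 10^(5.45/10) = 3.508, G_4 = 10^(16.4/10) = 43.65
Friis cascade:
  F = 2.138 + (7.345 − 1)/0.4677 + (1.726 − 1)/0.1009 + (3.508 − 1)/0.05848 = 65.77
NF = 10 log₁₀(65.77) = 18.18 dB

18.18 dB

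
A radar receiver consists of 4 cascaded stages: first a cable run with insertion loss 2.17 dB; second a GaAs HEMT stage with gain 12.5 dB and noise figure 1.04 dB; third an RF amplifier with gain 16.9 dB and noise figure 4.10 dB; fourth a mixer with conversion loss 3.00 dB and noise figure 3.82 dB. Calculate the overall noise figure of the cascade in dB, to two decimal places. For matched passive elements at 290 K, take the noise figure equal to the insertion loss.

Convert to linear (a loss of L dB is a gain of −L dB): F_i = 10^(NF_i/10), G_i = 10^(G_i,dB/10)
  Stage 1: F_1 = 10^(2.17/10) = 1.648, G_1 = 10^(−2.17/10) = 0.6067
  Stage 2: F_2 = 10^(1.04/10) = 1.271, G_2 = 10^(12.5/10) = 17.78
  Stage 3: F_3 = 10^(4.10/10) = 2.570, G_3 = 10^(16.9/10) = 48.98
  Stage 4: F_4 = 10^(3.82/10) = 2.410, G_4 = 10^(−3.00/10) = 0.5012
Friis cascade:
  F = 1.648 + (1.271 − 1)/0.6067 + (2.570 − 1)/10.79 + (2.410 − 1)/528.4 = 2.242
NF = 10 log₁₀(2.242) = 3.51 dB

3.51 dB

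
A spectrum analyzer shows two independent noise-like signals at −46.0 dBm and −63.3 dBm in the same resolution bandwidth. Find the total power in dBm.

−45.9 dBm

Convert to linear, add, convert back:
P₁ = 2.51×10⁻⁸ W, P₂ = 4.68×10⁻¹⁰ W
P_tot = 2.56×10⁻⁸ W → 10 log₁₀(P_tot / 10⁻³) = −45.9 dBm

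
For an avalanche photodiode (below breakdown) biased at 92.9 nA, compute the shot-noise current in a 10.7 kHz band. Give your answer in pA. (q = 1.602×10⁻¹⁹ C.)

17.8 pA

I_n = √(2qI·B)
2qI·B = 2 × 1.602×10⁻¹⁹ × 9.29×10⁻⁸ × 1.07×10⁴ = 3.18×10⁻²² A²
I_n = √(3.18×10⁻²²) = 1.78×10⁻¹¹ A = 17.8 pA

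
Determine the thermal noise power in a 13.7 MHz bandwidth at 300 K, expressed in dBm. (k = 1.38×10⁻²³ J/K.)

P_n = kTB = 1.38×10⁻²³ × 300 × 1.37×10⁷ = 5.67×10⁻¹⁴ W
In dBm: 10 log₁₀(5.67×10⁻¹⁴ / 10⁻³) = −102.5 dBm

−102.5 dBm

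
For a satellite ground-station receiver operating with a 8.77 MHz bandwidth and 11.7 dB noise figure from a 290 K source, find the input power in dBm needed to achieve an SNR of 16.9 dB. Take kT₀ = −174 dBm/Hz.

−76.0 dBm

Sensitivity = −174 + 10 log₁₀(B) + NF + SNR_min
= −174 + 69.43 + 11.7 + 16.9
= −75.97 dBm → −76.0 dBm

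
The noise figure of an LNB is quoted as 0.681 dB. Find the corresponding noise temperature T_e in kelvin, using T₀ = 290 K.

F = 10^(0.681/10) = 1.16977
T_e = (F − 1)·T₀ = (1.16977 − 1) × 290 = 49.2 K

49.2 K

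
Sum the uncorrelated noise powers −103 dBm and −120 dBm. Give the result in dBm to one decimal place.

−102.9 dBm

Convert to linear, add, convert back:
P₁ = 5.01×10⁻¹⁴ W, P₂ = 1.00×10⁻¹⁵ W
P_tot = 5.11×10⁻¹⁴ W → 10 log₁₀(P_tot / 10⁻³) = −102.9 dBm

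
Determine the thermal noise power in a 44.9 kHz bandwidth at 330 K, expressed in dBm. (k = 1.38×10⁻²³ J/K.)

−126.9 dBm

P_n = kTB = 1.38×10⁻²³ × 330 × 4.49×10⁴ = 2.04×10⁻¹⁶ W
In dBm: 10 log₁₀(2.04×10⁻¹⁶ / 10⁻³) = −126.9 dBm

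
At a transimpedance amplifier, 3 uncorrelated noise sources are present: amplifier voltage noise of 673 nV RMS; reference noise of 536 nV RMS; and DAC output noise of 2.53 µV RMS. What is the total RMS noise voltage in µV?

2.67 µV

Uncorrelated sources add in power (mean-square): V_tot = √(ΣV_i²)
V_tot = √[(6.73×10⁻⁷)² + (5.36×10⁻⁷)² + (2.53×10⁻⁶)²] = 2.67×10⁻⁶ V = 2.67 µV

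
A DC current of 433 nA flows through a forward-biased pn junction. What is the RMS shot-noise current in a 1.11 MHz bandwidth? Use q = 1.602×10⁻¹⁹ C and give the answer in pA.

I_n = √(2qI·B)
2qI·B = 2 × 1.602×10⁻¹⁹ × 4.33×10⁻⁷ × 1.11×10⁶ = 1.54×10⁻¹⁹ A²
I_n = √(1.54×10⁻¹⁹) = 3.92×10⁻¹⁰ A = 392 pA

392 pA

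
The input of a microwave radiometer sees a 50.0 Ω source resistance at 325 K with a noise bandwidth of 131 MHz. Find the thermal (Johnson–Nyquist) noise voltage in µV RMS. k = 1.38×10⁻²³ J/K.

10.8 µV

V_n = √(4kTRB)
4kTRB = 4 × 1.38×10⁻²³ × 325 × 5.00×10¹ × 1.31×10⁸ = 1.18×10⁻¹⁰ V²
V_n = √(1.18×10⁻¹⁰) = 1.08×10⁻⁵ V = 10.8 µV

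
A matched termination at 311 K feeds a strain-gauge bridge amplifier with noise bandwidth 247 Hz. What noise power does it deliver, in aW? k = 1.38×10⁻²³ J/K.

1.06 aW

P_n = kTB = 1.38×10⁻²³ × 311 × 2.47×10² = 1.06×10⁻¹⁸ W = 1.06 aW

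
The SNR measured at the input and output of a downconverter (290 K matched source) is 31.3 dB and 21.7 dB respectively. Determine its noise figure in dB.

NF (dB) = SNR_in(dB) − SNR_out(dB) when the source is at T₀
NF = 31.3 − 21.7 = 9.6 dB

9.6 dB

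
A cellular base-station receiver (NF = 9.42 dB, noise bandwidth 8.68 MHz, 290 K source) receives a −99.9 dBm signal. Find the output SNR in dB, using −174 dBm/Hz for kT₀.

−4.7 dB

Noise floor: N = −174 + 10 log₁₀(B) + NF
10 log₁₀(8.68×10⁶) = 69.39 dB
N = −174 + 69.39 + 9.42 = −95.19 dBm
SNR = P_sig − N = −99.9 − (−95.19) = −4.71 dB → −4.7 dB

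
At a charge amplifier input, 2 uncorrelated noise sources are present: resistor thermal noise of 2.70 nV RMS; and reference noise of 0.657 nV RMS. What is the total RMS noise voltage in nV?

Uncorrelated sources add in power (mean-square): V_tot = √(ΣV_i²)
V_tot = √[(2.70×10⁻⁹)² + (6.57×10⁻¹⁰)²] = 2.78×10⁻⁹ V = 2.78 nV

2.78 nV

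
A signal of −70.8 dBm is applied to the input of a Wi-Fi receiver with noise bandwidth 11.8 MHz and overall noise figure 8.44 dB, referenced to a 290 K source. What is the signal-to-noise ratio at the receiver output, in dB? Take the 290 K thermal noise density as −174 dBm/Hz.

24.0 dB

Noise floor: N = −174 + 10 log₁₀(B) + NF
10 log₁₀(1.18×10⁷) = 70.72 dB
N = −174 + 70.72 + 8.44 = −94.84 dBm
SNR = P_sig − N = −70.8 − (−94.84) = 24.04 dB → 24.0 dB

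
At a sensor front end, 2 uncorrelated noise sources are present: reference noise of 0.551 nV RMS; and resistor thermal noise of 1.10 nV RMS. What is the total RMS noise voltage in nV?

Uncorrelated sources add in power (mean-square): V_tot = √(ΣV_i²)
V_tot = √[(5.51×10⁻¹⁰)² + (1.10×10⁻⁹)²] = 1.23×10⁻⁹ V = 1.23 nV

1.23 nV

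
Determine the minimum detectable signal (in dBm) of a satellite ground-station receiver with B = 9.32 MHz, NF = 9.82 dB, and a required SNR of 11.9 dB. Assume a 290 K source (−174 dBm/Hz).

−82.6 dBm

Sensitivity = −174 + 10 log₁₀(B) + NF + SNR_min
= −174 + 69.69 + 9.82 + 11.9
= −82.59 dBm → −82.6 dBm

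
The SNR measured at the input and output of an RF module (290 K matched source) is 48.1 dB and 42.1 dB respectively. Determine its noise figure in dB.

6.0 dB

NF (dB) = SNR_in(dB) − SNR_out(dB) when the source is at T₀
NF = 48.1 − 42.1 = 6.0 dB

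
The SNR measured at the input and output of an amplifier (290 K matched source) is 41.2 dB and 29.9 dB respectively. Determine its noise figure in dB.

11.3 dB

NF (dB) = SNR_in(dB) − SNR_out(dB) when the source is at T₀
NF = 41.2 − 29.9 = 11.3 dB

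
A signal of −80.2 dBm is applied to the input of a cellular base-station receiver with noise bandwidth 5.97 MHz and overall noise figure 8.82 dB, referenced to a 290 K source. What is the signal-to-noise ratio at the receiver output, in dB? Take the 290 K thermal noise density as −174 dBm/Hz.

Noise floor: N = −174 + 10 log₁₀(B) + NF
10 log₁₀(5.97×10⁶) = 67.76 dB
N = −174 + 67.76 + 8.82 = −97.42 dBm
SNR = P_sig − N = −80.2 − (−97.42) = 17.22 dB → 17.2 dB

17.2 dB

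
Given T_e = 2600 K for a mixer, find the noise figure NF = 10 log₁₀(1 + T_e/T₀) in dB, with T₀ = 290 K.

9.98 dB

F = 1 + T_e/T₀ = 1 + 2600/290 = 9.96552
NF = 10 log₁₀(9.96552) = 9.98 dB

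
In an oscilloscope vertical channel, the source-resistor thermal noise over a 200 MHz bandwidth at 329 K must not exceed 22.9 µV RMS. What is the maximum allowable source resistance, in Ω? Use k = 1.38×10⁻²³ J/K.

Johnson–Nyquist: V_n = √(4kTRB) ⇒ R = V_n² / (4kTB)
4kTB = 4 × 1.38×10⁻²³ × 329 × 2.00×10⁸ = 3.63×10⁻¹²
R = (2.29×10⁻⁵)² / 3.63×10⁻¹² = 1.44×10² Ω = 144 Ω

144 Ω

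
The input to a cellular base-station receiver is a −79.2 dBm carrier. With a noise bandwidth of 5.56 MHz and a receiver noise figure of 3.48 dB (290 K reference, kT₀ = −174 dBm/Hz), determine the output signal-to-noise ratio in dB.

23.9 dB

Noise floor: N = −174 + 10 log₁₀(B) + NF
10 log₁₀(5.56×10⁶) = 67.45 dB
N = −174 + 67.45 + 3.48 = −103.07 dBm
SNR = P_sig − N = −79.2 − (−103.07) = 23.87 dB → 23.9 dB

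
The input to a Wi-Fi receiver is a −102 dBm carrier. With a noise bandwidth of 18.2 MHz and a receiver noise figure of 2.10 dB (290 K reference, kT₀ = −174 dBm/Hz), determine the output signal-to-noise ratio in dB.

−2.7 dB

Noise floor: N = −174 + 10 log₁₀(B) + NF
10 log₁₀(1.82×10⁷) = 72.6 dB
N = −174 + 72.6 + 2.10 = −99.30 dBm
SNR = P_sig − N = −102 − (−99.30) = −2.70 dB → −2.7 dB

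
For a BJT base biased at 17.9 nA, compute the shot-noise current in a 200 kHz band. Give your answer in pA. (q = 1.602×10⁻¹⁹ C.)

33.9 pA

I_n = √(2qI·B)
2qI·B = 2 × 1.602×10⁻¹⁹ × 1.79×10⁻⁸ × 2.00×10⁵ = 1.15×10⁻²¹ A²
I_n = √(1.15×10⁻²¹) = 3.39×10⁻¹¹ A = 33.9 pA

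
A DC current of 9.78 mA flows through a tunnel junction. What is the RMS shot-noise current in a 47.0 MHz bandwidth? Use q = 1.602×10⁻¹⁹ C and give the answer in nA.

384 nA

I_n = √(2qI·B)
2qI·B = 2 × 1.602×10⁻¹⁹ × 9.78×10⁻³ × 4.70×10⁷ = 1.47×10⁻¹³ A²
I_n = √(1.47×10⁻¹³) = 3.84×10⁻⁷ A = 384 nA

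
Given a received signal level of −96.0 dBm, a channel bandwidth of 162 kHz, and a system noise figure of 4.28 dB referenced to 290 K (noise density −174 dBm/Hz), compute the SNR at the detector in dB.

Noise floor: N = −174 + 10 log₁₀(B) + NF
10 log₁₀(1.62×10⁵) = 52.1 dB
N = −174 + 52.1 + 4.28 = −117.62 dBm
SNR = P_sig − N = −96.0 − (−117.62) = 21.62 dB → 21.6 dB

21.6 dB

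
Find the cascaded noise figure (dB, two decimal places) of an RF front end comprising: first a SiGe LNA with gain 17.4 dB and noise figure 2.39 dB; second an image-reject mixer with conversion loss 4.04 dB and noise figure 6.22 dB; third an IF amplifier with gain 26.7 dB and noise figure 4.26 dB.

Convert to linear (a loss of L dB is a gain of −L dB): F_i = 10^(NF_i/10), G_i = 10^(G_i,dB/10)
  Stage 1: F_1 = 10^(2.39/10) = 1.734, G_1 = 10^(17.4/10) = 54.95
  Stage 2: F_2 = 10^(6.22/10) = 4.188, G_2 = 10^(−4.04/10) = 0.3945
  Stage 3: F_3 = 10^(4.26/10) = 2.667, G_3 = 10^(26.7/10) = 467.7
Friis cascade:
  F = 1.734 + (4.188 − 1)/54.95 + (2.667 − 1)/21.68 = 1.869
NF = 10 log₁₀(1.869) = 2.72 dB

2.72 dB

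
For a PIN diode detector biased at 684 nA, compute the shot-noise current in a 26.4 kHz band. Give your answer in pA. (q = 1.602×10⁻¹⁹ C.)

76.1 pA

I_n = √(2qI·B)
2qI·B = 2 × 1.602×10⁻¹⁹ × 6.84×10⁻⁷ × 2.64×10⁴ = 5.79×10⁻²¹ A²
I_n = √(5.79×10⁻²¹) = 7.61×10⁻¹¹ A = 76.1 pA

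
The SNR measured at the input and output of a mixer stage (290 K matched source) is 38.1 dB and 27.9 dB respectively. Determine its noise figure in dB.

NF (dB) = SNR_in(dB) − SNR_out(dB) when the source is at T₀
NF = 38.1 − 27.9 = 10.2 dB

10.2 dB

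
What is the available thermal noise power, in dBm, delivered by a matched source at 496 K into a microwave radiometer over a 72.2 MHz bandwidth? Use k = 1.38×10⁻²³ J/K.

P_n = kTB = 1.38×10⁻²³ × 496 × 7.22×10⁷ = 4.94×10⁻¹³ W
In dBm: 10 log₁₀(4.94×10⁻¹³ / 10⁻³) = −93.1 dBm

−93.1 dBm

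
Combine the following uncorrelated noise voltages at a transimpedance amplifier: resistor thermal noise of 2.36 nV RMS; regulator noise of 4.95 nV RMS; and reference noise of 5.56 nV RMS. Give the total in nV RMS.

Uncorrelated sources add in power (mean-square): V_tot = √(ΣV_i²)
V_tot = √[(2.36×10⁻⁹)² + (4.95×10⁻⁹)² + (5.56×10⁻⁹)²] = 7.81×10⁻⁹ V = 7.81 nV

7.81 nV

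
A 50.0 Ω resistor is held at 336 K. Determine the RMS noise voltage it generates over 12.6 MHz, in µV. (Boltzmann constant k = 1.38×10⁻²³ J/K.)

3.42 µV

V_n = √(4kTRB)
4kTRB = 4 × 1.38×10⁻²³ × 336 × 5.00×10¹ × 1.26×10⁷ = 1.17×10⁻¹¹ V²
V_n = √(1.17×10⁻¹¹) = 3.42×10⁻⁶ V = 3.42 µV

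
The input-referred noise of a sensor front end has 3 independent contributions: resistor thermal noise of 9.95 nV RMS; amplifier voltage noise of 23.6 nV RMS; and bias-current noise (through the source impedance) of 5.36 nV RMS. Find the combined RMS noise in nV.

Uncorrelated sources add in power (mean-square): V_tot = √(ΣV_i²)
V_tot = √[(9.95×10⁻⁹)² + (2.36×10⁻⁸)² + (5.36×10⁻⁹)²] = 2.62×10⁻⁸ V = 26.2 nV

26.2 nV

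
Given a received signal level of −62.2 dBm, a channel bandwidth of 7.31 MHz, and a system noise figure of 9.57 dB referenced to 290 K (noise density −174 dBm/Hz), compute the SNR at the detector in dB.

Noise floor: N = −174 + 10 log₁₀(B) + NF
10 log₁₀(7.31×10⁶) = 68.64 dB
N = −174 + 68.64 + 9.57 = −95.79 dBm
SNR = P_sig − N = −62.2 − (−95.79) = 33.59 dB → 33.6 dB

33.6 dB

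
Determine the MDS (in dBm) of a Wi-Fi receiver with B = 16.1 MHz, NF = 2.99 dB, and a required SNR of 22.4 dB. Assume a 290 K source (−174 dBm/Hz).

Sensitivity = −174 + 10 log₁₀(B) + NF + SNR_min
= −174 + 72.07 + 2.99 + 22.4
= −76.54 dBm → −76.5 dBm

−76.5 dBm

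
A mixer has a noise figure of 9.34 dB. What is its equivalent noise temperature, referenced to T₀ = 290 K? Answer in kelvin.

2201 K

F = 10^(9.34/10) = 8.59014
T_e = (F − 1)·T₀ = (8.59014 − 1) × 290 = 2201 K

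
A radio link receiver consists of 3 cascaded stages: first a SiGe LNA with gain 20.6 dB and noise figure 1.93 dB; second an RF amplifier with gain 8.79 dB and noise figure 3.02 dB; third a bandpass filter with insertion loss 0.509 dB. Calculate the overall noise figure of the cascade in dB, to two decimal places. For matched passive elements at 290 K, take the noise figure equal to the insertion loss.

1.95 dB

Convert to linear (a loss of L dB is a gain of −L dB): F_i = 10^(NF_i/10), G_i = 10^(G_i,dB/10)
  Stage 1: F_1 = 10^(1.93/10) = 1.560, G_1 = 10^(20.6/10) = 114.8
  Stage 2: F_2 = 10^(3.02/10) = 2.004, G_2 = 10^(8.79/10) = 7.568
  Stage 3: F_3 = 10^(0.509/10) = 1.124, G_3 = 10^(−0.509/10) = 0.8894
Friis cascade:
  F = 1.560 + (2.004 − 1)/114.8 + (1.124 − 1)/869.0 = 1.568
NF = 10 log₁₀(1.568) = 1.95 dB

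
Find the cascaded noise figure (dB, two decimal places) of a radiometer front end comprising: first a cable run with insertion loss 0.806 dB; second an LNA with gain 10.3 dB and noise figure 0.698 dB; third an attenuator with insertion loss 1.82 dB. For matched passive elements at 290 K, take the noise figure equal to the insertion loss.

1.68 dB

Convert to linear (a loss of L dB is a gain of −L dB): F_i = 10^(NF_i/10), G_i = 10^(G_i,dB/10)
  Stage 1: F_1 = 10^(0.806/10) = 1.204, G_1 = 10^(−0.806/10) = 0.8306
  Stage 2: F_2 = 10^(0.698/10) = 1.174, G_2 = 10^(10.3/10) = 10.72
  Stage 3: F_3 = 10^(1.82/10) = 1.521, G_3 = 10^(−1.82/10) = 0.6577
Friis cascade:
  F = 1.204 + (1.174 − 1)/0.8306 + (1.521 − 1)/8.900 = 1.472
NF = 10 log₁₀(1.472) = 1.68 dB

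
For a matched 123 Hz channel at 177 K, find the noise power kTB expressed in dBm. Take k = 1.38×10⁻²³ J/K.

P_n = kTB = 1.38×10⁻²³ × 177 × 1.23×10² = 3.00×10⁻¹⁹ W
In dBm: 10 log₁₀(3.00×10⁻¹⁹ / 10⁻³) = −155.2 dBm

−155.2 dBm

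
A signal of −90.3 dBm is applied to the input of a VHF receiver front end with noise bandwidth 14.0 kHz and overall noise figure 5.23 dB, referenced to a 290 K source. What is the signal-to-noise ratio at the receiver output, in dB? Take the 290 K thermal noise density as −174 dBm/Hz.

37.0 dB

Noise floor: N = −174 + 10 log₁₀(B) + NF
10 log₁₀(1.40×10⁴) = 41.46 dB
N = −174 + 41.46 + 5.23 = −127.31 dBm
SNR = P_sig − N = −90.3 − (−127.31) = 37.01 dB → 37.0 dB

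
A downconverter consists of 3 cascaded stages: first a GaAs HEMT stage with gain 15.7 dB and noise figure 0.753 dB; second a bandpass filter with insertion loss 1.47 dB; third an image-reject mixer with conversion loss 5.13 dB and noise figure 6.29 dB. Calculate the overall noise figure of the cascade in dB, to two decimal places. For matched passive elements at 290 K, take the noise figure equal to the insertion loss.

1.22 dB

Convert to linear (a loss of L dB is a gain of −L dB): F_i = 10^(NF_i/10), G_i = 10^(G_i,dB/10)
  Stage 1: F_1 = 10^(0.753/10) = 1.189, G_1 = 10^(15.7/10) = 37.15
  Stage 2: F_2 = 10^(1.47/10) = 1.403, G_2 = 10^(−1.47/10) = 0.7129
  Stage 3: F_3 = 10^(6.29/10) = 4.256, G_3 = 10^(−5.13/10) = 0.3069
Friis cascade:
  F = 1.189 + (1.403 − 1)/37.15 + (4.256 − 1)/26.49 = 1.323
NF = 10 log₁₀(1.323) = 1.22 dB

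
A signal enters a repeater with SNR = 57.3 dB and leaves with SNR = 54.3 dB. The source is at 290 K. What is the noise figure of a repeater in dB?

NF (dB) = SNR_in(dB) − SNR_out(dB) when the source is at T₀
NF = 57.3 − 54.3 = 3.0 dB

3.0 dB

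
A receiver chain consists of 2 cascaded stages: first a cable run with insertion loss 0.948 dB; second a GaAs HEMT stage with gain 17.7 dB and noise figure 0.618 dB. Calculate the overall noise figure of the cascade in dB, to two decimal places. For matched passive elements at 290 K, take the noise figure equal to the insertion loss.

Convert to linear (a loss of L dB is a gain of −L dB): F_i = 10^(NF_i/10), G_i = 10^(G_i,dB/10)
  Stage 1: F_1 = 10^(0.948/10) = 1.244, G_1 = 10^(−0.948/10) = 0.8039
  Stage 2: F_2 = 10^(0.618/10) = 1.153, G_2 = 10^(17.7/10) = 58.88
Friis cascade:
  F = 1.244 + (1.153 − 1)/0.8039 = 1.434
NF = 10 log₁₀(1.434) = 1.57 dB

1.57 dB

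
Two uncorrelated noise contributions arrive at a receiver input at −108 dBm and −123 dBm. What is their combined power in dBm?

Convert to linear, add, convert back:
P₁ = 1.58×10⁻¹⁴ W, P₂ = 5.01×10⁻¹⁶ W
P_tot = 1.64×10⁻¹⁴ W → 10 log₁₀(P_tot / 10⁻³) = −107.9 dBm

−107.9 dBm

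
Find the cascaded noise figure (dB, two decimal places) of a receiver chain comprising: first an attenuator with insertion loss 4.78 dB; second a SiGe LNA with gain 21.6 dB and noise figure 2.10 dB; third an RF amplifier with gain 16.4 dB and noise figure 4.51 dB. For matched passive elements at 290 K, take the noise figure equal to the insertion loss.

Convert to linear (a loss of L dB is a gain of −L dB): F_i = 10^(NF_i/10), G_i = 10^(G_i,dB/10)
  Stage 1: F_1 = 10^(4.78/10) = 3.006, G_1 = 10^(−4.78/10) = 0.3327
  Stage 2: F_2 = 10^(2.10/10) = 1.622, G_2 = 10^(21.6/10) = 144.5
  Stage 3: F_3 = 10^(4.51/10) = 2.825, G_3 = 10^(16.4/10) = 43.65
Friis cascade:
  F = 3.006 + (1.622 − 1)/0.3327 + (2.825 − 1)/48.08 = 4.913
NF = 10 log₁₀(4.913) = 6.91 dB

6.91 dB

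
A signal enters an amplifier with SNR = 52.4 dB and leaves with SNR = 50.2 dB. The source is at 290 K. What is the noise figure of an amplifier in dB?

NF (dB) = SNR_in(dB) − SNR_out(dB) when the source is at T₀
NF = 52.4 − 50.2 = 2.2 dB

2.2 dB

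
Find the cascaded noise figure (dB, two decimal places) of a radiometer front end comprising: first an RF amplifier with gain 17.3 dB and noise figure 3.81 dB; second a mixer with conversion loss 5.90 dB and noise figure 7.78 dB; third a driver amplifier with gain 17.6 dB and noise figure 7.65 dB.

4.54 dB

Convert to linear (a loss of L dB is a gain of −L dB): F_i = 10^(NF_i/10), G_i = 10^(G_i,dB/10)
  Stage 1: F_1 = 10^(3.81/10) = 2.404, G_1 = 10^(17.3/10) = 53.70
  Stage 2: F_2 = 10^(7.78/10) = 5.998, G_2 = 10^(−5.90/10) = 0.2570
  Stage 3: F_3 = 10^(7.65/10) = 5.821, G_3 = 10^(17.6/10) = 57.54
Friis cascade:
  F = 2.404 + (5.998 − 1)/53.70 + (5.821 − 1)/13.80 = 2.847
NF = 10 log₁₀(2.847) = 4.54 dB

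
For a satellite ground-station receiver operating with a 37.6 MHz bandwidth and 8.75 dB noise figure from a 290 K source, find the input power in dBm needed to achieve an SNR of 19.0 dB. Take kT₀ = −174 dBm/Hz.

Sensitivity = −174 + 10 log₁₀(B) + NF + SNR_min
= −174 + 75.75 + 8.75 + 19.0
= −70.50 dBm → −70.5 dBm

−70.5 dBm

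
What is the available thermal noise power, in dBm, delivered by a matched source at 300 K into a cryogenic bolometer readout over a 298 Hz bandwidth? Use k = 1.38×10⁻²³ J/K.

P_n = kTB = 1.38×10⁻²³ × 300 × 2.98×10² = 1.23×10⁻¹⁸ W
In dBm: 10 log₁₀(1.23×10⁻¹⁸ / 10⁻³) = −149.1 dBm

−149.1 dBm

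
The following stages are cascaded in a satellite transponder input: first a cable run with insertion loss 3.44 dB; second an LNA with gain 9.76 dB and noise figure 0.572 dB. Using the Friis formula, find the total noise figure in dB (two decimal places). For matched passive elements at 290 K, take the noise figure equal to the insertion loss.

4.01 dB

Convert to linear (a loss of L dB is a gain of −L dB): F_i = 10^(NF_i/10), G_i = 10^(G_i,dB/10)
  Stage 1: F_1 = 10^(3.44/10) = 2.208, G_1 = 10^(−3.44/10) = 0.4529
  Stage 2: F_2 = 10^(0.572/10) = 1.141, G_2 = 10^(9.76/10) = 9.462
Friis cascade:
  F = 2.208 + (1.141 − 1)/0.4529 = 2.519
NF = 10 log₁₀(2.519) = 4.01 dB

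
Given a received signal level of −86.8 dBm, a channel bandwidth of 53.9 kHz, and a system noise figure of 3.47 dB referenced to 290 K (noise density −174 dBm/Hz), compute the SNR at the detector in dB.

36.4 dB

Noise floor: N = −174 + 10 log₁₀(B) + NF
10 log₁₀(5.39×10⁴) = 47.32 dB
N = −174 + 47.32 + 3.47 = −123.21 dBm
SNR = P_sig − N = −86.8 − (−123.21) = 36.41 dB → 36.4 dB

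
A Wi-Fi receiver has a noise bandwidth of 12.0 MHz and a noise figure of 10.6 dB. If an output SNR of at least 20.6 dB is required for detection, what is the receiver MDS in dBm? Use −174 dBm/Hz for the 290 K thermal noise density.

−72.0 dBm

Sensitivity = −174 + 10 log₁₀(B) + NF + SNR_min
= −174 + 70.79 + 10.6 + 20.6
= −72.01 dBm → −72.0 dBm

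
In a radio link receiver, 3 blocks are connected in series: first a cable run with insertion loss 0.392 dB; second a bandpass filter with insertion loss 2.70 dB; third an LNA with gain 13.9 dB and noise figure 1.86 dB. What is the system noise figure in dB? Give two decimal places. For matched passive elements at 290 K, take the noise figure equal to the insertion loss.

4.95 dB

Convert to linear (a loss of L dB is a gain of −L dB): F_i = 10^(NF_i/10), G_i = 10^(G_i,dB/10)
  Stage 1: F_1 = 10^(0.392/10) = 1.094, G_1 = 10^(−0.392/10) = 0.9137
  Stage 2: F_2 = 10^(2.70/10) = 1.862, G_2 = 10^(−2.70/10) = 0.5370
  Stage 3: F_3 = 10^(1.86/10) = 1.535, G_3 = 10^(13.9/10) = 24.55
Friis cascade:
  F = 1.094 + (1.862 − 1)/0.9137 + (1.535 − 1)/0.4907 = 3.128
NF = 10 log₁₀(3.128) = 4.95 dB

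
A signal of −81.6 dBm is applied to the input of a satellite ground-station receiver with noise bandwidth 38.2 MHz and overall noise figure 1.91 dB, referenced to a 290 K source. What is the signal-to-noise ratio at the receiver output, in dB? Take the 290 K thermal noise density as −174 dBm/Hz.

Noise floor: N = −174 + 10 log₁₀(B) + NF
10 log₁₀(3.82×10⁷) = 75.82 dB
N = −174 + 75.82 + 1.91 = −96.27 dBm
SNR = P_sig − N = −81.6 − (−96.27) = 14.67 dB → 14.7 dB

14.7 dB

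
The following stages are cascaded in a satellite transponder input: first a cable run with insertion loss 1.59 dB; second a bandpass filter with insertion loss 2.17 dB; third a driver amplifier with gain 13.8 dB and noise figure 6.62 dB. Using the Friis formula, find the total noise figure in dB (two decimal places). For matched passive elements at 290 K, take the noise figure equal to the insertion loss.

Convert to linear (a loss of L dB is a gain of −L dB): F_i = 10^(NF_i/10), G_i = 10^(G_i,dB/10)
  Stage 1: F_1 = 10^(1.59/10) = 1.442, G_1 = 10^(−1.59/10) = 0.6934
  Stage 2: F_2 = 10^(2.17/10) = 1.648, G_2 = 10^(−2.17/10) = 0.6067
  Stage 3: F_3 = 10^(6.62/10) = 4.592, G_3 = 10^(13.8/10) = 23.99
Friis cascade:
  F = 1.442 + (1.648 − 1)/0.6934 + (4.592 − 1)/0.4207 = 10.91
NF = 10 log₁₀(10.91) = 10.38 dB

10.38 dB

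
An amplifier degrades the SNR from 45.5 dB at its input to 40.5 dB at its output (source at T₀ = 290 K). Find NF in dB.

5.0 dB

NF (dB) = SNR_in(dB) − SNR_out(dB) when the source is at T₀
NF = 45.5 − 40.5 = 5.0 dB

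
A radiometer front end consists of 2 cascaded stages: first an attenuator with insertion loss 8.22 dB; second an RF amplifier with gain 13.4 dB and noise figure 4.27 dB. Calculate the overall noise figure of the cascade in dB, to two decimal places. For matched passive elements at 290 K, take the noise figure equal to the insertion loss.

Convert to linear (a loss of L dB is a gain of −L dB): F_i = 10^(NF_i/10), G_i = 10^(G_i,dB/10)
  Stage 1: F_1 = 10^(8.22/10) = 6.637, G_1 = 10^(−8.22/10) = 0.1507
  Stage 2: F_2 = 10^(4.27/10) = 2.673, G_2 = 10^(13.4/10) = 21.88
Friis cascade:
  F = 6.637 + (2.673 − 1)/0.1507 = 17.74
NF = 10 log₁₀(17.74) = 12.49 dB

12.49 dB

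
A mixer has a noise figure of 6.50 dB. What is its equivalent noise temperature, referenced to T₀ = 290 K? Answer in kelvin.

1005 K

F = 10^(6.50/10) = 4.46684
T_e = (F − 1)·T₀ = (4.46684 − 1) × 290 = 1005 K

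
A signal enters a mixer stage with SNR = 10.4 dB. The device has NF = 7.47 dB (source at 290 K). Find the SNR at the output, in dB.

2.93 dB

By definition F = SNR_in/SNR_out, so in dB: SNR_out = SNR_in − NF
SNR_out = 10.4 − 7.47 = 2.93 dB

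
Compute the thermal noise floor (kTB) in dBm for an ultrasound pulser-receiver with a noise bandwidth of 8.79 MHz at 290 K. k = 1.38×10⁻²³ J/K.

P_n = kTB = 1.38×10⁻²³ × 290 × 8.79×10⁶ = 3.52×10⁻¹⁴ W
In dBm: 10 log₁₀(3.52×10⁻¹⁴ / 10⁻³) = −104.5 dBm

−104.5 dBm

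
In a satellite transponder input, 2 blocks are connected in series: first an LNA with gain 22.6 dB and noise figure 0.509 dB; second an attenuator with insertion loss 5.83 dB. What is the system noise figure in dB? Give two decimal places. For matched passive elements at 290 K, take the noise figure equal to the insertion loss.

0.57 dB

Convert to linear (a loss of L dB is a gain of −L dB): F_i = 10^(NF_i/10), G_i = 10^(G_i,dB/10)
  Stage 1: F_1 = 10^(0.509/10) = 1.124, G_1 = 10^(22.6/10) = 182.0
  Stage 2: F_2 = 10^(5.83/10) = 3.828, G_2 = 10^(−5.83/10) = 0.2612
Friis cascade:
  F = 1.124 + (3.828 − 1)/182.0 = 1.140
NF = 10 log₁₀(1.140) = 0.57 dB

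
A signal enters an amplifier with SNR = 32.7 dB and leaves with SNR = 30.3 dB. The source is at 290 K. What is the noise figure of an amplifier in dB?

NF (dB) = SNR_in(dB) − SNR_out(dB) when the source is at T₀
NF = 32.7 − 30.3 = 2.4 dB

2.4 dB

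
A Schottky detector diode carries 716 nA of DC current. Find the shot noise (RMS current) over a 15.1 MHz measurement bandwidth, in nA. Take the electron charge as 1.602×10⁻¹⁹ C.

I_n = √(2qI·B)
2qI·B = 2 × 1.602×10⁻¹⁹ × 7.16×10⁻⁷ × 1.51×10⁷ = 3.46×10⁻¹⁸ A²
I_n = √(3.46×10⁻¹⁸) = 1.86×10⁻⁹ A = 1.86 nA

1.86 nA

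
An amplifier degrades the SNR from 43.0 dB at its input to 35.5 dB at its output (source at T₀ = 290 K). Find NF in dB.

7.5 dB

NF (dB) = SNR_in(dB) − SNR_out(dB) when the source is at T₀
NF = 43.0 − 35.5 = 7.5 dB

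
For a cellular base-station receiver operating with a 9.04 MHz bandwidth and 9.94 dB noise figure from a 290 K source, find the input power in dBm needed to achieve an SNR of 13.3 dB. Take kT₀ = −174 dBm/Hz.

−81.2 dBm

Sensitivity = −174 + 10 log₁₀(B) + NF + SNR_min
= −174 + 69.56 + 9.94 + 13.3
= −81.20 dBm → −81.2 dBm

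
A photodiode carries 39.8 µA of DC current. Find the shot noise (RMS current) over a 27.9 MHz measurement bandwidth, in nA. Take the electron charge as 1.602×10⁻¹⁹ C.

18.9 nA

I_n = √(2qI·B)
2qI·B = 2 × 1.602×10⁻¹⁹ × 3.98×10⁻⁵ × 2.79×10⁷ = 3.56×10⁻¹⁶ A²
I_n = √(3.56×10⁻¹⁶) = 1.89×10⁻⁸ A = 18.9 nA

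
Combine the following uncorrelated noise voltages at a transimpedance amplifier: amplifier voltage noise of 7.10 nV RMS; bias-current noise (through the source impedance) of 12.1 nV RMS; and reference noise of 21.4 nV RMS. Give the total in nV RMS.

Uncorrelated sources add in power (mean-square): V_tot = √(ΣV_i²)
V_tot = √[(7.10×10⁻⁹)² + (1.21×10⁻⁸)² + (2.14×10⁻⁸)²] = 2.56×10⁻⁸ V = 25.6 nV

25.6 nV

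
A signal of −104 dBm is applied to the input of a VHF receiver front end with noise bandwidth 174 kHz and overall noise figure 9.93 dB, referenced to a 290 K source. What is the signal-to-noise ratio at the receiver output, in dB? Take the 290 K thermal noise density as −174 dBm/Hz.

7.7 dB

Noise floor: N = −174 + 10 log₁₀(B) + NF
10 log₁₀(1.74×10⁵) = 52.41 dB
N = −174 + 52.41 + 9.93 = −111.66 dBm
SNR = P_sig − N = −104 − (−111.66) = 7.66 dB → 7.7 dB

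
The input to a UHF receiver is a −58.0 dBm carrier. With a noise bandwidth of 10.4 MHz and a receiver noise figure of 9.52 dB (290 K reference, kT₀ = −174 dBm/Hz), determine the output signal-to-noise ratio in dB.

36.3 dB

Noise floor: N = −174 + 10 log₁₀(B) + NF
10 log₁₀(1.04×10⁷) = 70.17 dB
N = −174 + 70.17 + 9.52 = −94.31 dBm
SNR = P_sig − N = −58.0 − (−94.31) = 36.31 dB → 36.3 dB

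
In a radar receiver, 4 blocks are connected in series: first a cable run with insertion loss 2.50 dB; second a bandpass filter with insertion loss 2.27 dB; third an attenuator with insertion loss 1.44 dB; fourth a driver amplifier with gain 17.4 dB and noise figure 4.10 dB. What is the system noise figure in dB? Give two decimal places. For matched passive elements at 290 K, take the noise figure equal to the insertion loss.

Convert to linear (a loss of L dB is a gain of −L dB): F_i = 10^(NF_i/10), G_i = 10^(G_i,dB/10)
  Stage 1: F_1 = 10^(2.50/10) = 1.778, G_1 = 10^(−2.50/10) = 0.5623
  Stage 2: F_2 = 10^(2.27/10) = 1.687, G_2 = 10^(−2.27/10) = 0.5929
  Stage 3: F_3 = 10^(1.44/10) = 1.393, G_3 = 10^(−1.44/10) = 0.7178
  Stage 4: F_4 = 10^(4.10/10) = 2.570, G_4 = 10^(17.4/10) = 54.95
Friis cascade:
  F = 1.778 + (1.687 − 1)/0.5623 + (1.393 − 1)/0.3334 + (2.570 − 1)/0.2393 = 10.74
NF = 10 log₁₀(10.74) = 10.31 dB

10.31 dB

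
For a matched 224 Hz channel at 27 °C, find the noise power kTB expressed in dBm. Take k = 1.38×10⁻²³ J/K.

T = 27 °C + 273.15 = 300.15 K
P_n = kTB = 1.38×10⁻²³ × 300.15 × 2.24×10² = 9.28×10⁻¹⁹ W
In dBm: 10 log₁₀(9.28×10⁻¹⁹ / 10⁻³) = −150.3 dBm

−150.3 dBm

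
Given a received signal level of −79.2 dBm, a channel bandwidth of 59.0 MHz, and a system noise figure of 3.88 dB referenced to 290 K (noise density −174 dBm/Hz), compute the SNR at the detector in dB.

Noise floor: N = −174 + 10 log₁₀(B) + NF
10 log₁₀(5.90×10⁷) = 77.71 dB
N = −174 + 77.71 + 3.88 = −92.41 dBm
SNR = P_sig − N = −79.2 − (−92.41) = 13.21 dB → 13.2 dB

13.2 dB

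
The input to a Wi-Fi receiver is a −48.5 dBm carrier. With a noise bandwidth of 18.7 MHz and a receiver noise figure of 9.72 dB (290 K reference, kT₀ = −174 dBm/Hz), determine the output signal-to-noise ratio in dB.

43.1 dB

Noise floor: N = −174 + 10 log₁₀(B) + NF
10 log₁₀(1.87×10⁷) = 72.72 dB
N = −174 + 72.72 + 9.72 = −91.56 dBm
SNR = P_sig − N = −48.5 − (−91.56) = 43.06 dB → 43.1 dB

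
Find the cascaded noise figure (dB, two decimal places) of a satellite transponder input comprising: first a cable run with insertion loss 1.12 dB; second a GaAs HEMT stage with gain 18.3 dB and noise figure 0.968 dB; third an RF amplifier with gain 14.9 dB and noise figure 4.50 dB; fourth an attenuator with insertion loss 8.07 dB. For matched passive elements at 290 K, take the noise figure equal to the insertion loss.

2.19 dB

Convert to linear (a loss of L dB is a gain of −L dB): F_i = 10^(NF_i/10), G_i = 10^(G_i,dB/10)
  Stage 1: F_1 = 10^(1.12/10) = 1.294, G_1 = 10^(−1.12/10) = 0.7727
  Stage 2: F_2 = 10^(0.968/10) = 1.250, G_2 = 10^(18.3/10) = 67.61
  Stage 3: F_3 = 10^(4.50/10) = 2.818, G_3 = 10^(14.9/10) = 30.90
  Stage 4: F_4 = 10^(8.07/10) = 6.412, G_4 = 10^(−8.07/10) = 0.1560
Friis cascade:
  F = 1.294 + (1.250 − 1)/0.7727 + (2.818 − 1)/52.24 + (6.412 − 1)/1614 = 1.655
NF = 10 log₁₀(1.655) = 2.19 dB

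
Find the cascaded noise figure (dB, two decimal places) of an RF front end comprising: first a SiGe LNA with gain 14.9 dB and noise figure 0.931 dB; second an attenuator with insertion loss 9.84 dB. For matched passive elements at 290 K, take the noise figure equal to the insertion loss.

Convert to linear (a loss of L dB is a gain of −L dB): F_i = 10^(NF_i/10), G_i = 10^(G_i,dB/10)
  Stage 1: F_1 = 10^(0.931/10) = 1.239, G_1 = 10^(14.9/10) = 30.90
  Stage 2: F_2 = 10^(9.84/10) = 9.638, G_2 = 10^(−9.84/10) = 0.1038
Friis cascade:
  F = 1.239 + (9.638 − 1)/30.90 = 1.519
NF = 10 log₁₀(1.519) = 1.81 dB

1.81 dB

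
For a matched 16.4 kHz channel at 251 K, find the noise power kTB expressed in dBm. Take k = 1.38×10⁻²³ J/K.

−132.5 dBm

P_n = kTB = 1.38×10⁻²³ × 251 × 1.64×10⁴ = 5.68×10⁻¹⁷ W
In dBm: 10 log₁₀(5.68×10⁻¹⁷ / 10⁻³) = −132.5 dBm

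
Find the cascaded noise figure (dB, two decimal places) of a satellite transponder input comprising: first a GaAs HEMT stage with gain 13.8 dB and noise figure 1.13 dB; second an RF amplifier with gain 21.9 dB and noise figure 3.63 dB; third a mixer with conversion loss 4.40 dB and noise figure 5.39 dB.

1.31 dB

Convert to linear (a loss of L dB is a gain of −L dB): F_i = 10^(NF_i/10), G_i = 10^(G_i,dB/10)
  Stage 1: F_1 = 10^(1.13/10) = 1.297, G_1 = 10^(13.8/10) = 23.99
  Stage 2: F_2 = 10^(3.63/10) = 2.307, G_2 = 10^(21.9/10) = 154.9
  Stage 3: F_3 = 10^(5.39/10) = 3.459, G_3 = 10^(−4.40/10) = 0.3631
Friis cascade:
  F = 1.297 + (2.307 − 1)/23.99 + (3.459 − 1)/3715 = 1.352
NF = 10 log₁₀(1.352) = 1.31 dB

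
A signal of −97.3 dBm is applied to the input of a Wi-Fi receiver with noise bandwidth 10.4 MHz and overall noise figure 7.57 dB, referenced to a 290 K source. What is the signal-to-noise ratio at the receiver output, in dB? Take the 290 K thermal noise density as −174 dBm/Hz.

−1.0 dB

Noise floor: N = −174 + 10 log₁₀(B) + NF
10 log₁₀(1.04×10⁷) = 70.17 dB
N = −174 + 70.17 + 7.57 = −96.26 dBm
SNR = P_sig − N = −97.3 − (−96.26) = −1.04 dB → −1.0 dB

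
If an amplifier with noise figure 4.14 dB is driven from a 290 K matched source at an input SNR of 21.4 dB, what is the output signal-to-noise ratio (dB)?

17.26 dB

By definition F = SNR_in/SNR_out, so in dB: SNR_out = SNR_in − NF
SNR_out = 21.4 − 4.14 = 17.26 dB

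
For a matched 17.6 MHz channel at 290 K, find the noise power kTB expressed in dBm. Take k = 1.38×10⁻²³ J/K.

−101.5 dBm

P_n = kTB = 1.38×10⁻²³ × 290 × 1.76×10⁷ = 7.04×10⁻¹⁴ W
In dBm: 10 log₁₀(7.04×10⁻¹⁴ / 10⁻³) = −101.5 dBm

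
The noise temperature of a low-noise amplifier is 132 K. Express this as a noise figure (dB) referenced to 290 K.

F = 1 + T_e/T₀ = 1 + 132/290 = 1.45517
NF = 10 log₁₀(1.45517) = 1.63 dB

1.63 dB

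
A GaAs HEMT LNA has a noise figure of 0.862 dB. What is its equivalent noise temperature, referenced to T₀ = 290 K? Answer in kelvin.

63.7 K

F = 10^(0.862/10) = 1.21955
T_e = (F − 1)·T₀ = (1.21955 − 1) × 290 = 63.7 K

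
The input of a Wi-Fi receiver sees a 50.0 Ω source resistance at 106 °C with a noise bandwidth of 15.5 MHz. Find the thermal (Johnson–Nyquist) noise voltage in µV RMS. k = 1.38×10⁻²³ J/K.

T = 106 °C + 273.15 = 379.15 K
V_n = √(4kTRB)
4kTRB = 4 × 1.38×10⁻²³ × 379.15 × 5.00×10¹ × 1.55×10⁷ = 1.62×10⁻¹¹ V²
V_n = √(1.62×10⁻¹¹) = 4.03×10⁻⁶ V = 4.03 µV

4.03 µV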